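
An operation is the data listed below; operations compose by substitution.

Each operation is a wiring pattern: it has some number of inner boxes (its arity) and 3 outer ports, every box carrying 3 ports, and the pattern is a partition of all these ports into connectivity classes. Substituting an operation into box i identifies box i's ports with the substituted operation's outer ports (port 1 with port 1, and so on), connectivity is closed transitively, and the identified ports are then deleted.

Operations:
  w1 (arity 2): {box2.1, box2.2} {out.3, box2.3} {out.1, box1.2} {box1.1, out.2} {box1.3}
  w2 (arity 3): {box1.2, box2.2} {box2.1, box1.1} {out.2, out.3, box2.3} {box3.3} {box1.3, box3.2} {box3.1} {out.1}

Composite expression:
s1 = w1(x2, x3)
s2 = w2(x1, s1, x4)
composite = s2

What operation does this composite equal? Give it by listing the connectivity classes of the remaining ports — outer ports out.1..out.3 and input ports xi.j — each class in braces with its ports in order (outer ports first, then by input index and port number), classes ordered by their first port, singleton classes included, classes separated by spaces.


{out.1} {out.2, out.3, x3.3} {x1.1, x2.2} {x1.2, x2.1} {x1.3, x4.2} {x2.3} {x3.1, x3.2} {x4.1} {x4.3}

Substituting into w2 glues patterns; closure does the rest.
through w1, on inputs (x2, x3): {out.1, x2.2} {out.2, x2.1} {out.3, x3.3} {x2.3} {x3.1, x3.2} (out.j = stage outer ports)
through w2, on inputs (x1, x2, x3, x4): {out.1} {out.2, out.3, x3.3} {x1.1, x2.2} {x1.2, x2.1} {x1.3, x4.2} {x2.3} {x3.1, x3.2} {x4.1} {x4.3} (out.j = stage outer ports)


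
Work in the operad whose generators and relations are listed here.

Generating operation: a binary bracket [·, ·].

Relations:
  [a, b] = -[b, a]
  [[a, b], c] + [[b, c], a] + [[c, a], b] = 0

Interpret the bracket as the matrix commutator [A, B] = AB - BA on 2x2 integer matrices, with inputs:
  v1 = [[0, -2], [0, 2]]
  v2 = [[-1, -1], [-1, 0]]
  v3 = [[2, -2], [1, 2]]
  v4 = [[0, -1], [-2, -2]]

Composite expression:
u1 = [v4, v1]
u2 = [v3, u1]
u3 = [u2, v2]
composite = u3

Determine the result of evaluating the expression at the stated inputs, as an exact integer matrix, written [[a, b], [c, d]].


[[8, -12], [4, -8]]

[v4, v1] = [[-4, -6], [4, 4]]
[v3, [v4, v1]] = [[-2, -16], [-8, 2]]
[[v3, [v4, v1]], v2] = [[8, -12], [4, -8]]


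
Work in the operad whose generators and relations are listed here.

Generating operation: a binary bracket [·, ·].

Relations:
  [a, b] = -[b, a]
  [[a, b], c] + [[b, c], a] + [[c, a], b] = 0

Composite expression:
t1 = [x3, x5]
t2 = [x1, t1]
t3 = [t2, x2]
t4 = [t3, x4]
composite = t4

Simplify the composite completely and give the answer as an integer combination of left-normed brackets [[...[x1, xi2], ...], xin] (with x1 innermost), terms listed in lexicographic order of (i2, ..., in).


[[[[x1, x3], x5], x2], x4] - [[[[x1, x5], x3], x2], x4]


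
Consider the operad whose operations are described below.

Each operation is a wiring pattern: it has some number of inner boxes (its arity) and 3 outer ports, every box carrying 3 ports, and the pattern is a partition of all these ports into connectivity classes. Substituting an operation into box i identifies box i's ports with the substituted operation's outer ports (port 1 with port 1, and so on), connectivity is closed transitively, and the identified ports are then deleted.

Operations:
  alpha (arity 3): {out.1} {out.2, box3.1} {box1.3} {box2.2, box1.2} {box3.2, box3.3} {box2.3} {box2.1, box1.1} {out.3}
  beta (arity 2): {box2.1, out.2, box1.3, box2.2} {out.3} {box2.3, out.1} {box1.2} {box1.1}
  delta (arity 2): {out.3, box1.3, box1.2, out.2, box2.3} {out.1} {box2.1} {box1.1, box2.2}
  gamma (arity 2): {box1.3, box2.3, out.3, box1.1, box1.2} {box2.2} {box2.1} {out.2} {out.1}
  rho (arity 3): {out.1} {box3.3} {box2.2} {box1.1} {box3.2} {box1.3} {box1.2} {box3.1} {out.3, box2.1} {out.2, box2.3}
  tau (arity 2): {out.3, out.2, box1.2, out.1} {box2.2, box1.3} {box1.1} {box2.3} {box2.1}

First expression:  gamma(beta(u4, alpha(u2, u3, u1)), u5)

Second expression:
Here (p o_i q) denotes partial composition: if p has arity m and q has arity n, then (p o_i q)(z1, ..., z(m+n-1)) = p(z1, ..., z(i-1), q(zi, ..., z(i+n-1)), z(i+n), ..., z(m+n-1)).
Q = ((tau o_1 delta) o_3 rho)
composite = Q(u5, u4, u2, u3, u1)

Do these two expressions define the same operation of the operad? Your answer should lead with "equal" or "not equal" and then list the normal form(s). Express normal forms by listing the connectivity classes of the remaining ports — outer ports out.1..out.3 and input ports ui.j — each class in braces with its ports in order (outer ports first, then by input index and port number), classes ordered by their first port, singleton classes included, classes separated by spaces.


not equal — first {out.1} {out.2} {out.3, u1.1, u4.3, u5.3} {u1.2, u1.3} {u2.1, u3.1} {u2.2, u3.2} {u2.3} {u3.3} {u4.1} {u4.2} {u5.1} {u5.2}, second {out.1, out.2, out.3, u3.3, u4.3, u5.2, u5.3} {u1.1} {u1.2} {u1.3} {u2.1} {u2.2} {u2.3} {u3.1} {u3.2} {u4.1} {u4.2, u5.1}

In normal form, the first expression is {out.1} {out.2} {out.3, u1.1, u4.3, u5.3} {u1.2, u1.3} {u2.1, u3.1} {u2.2, u3.2} {u2.3} {u3.3} {u4.1} {u4.2} {u5.1} {u5.2}
In normal form, the second expression is {out.1, out.2, out.3, u3.3, u4.3, u5.2, u5.3} {u1.1} {u1.2} {u1.3} {u2.1} {u2.2} {u2.3} {u3.1} {u3.2} {u4.1} {u4.2, u5.1}
The normal forms differ: not equal.


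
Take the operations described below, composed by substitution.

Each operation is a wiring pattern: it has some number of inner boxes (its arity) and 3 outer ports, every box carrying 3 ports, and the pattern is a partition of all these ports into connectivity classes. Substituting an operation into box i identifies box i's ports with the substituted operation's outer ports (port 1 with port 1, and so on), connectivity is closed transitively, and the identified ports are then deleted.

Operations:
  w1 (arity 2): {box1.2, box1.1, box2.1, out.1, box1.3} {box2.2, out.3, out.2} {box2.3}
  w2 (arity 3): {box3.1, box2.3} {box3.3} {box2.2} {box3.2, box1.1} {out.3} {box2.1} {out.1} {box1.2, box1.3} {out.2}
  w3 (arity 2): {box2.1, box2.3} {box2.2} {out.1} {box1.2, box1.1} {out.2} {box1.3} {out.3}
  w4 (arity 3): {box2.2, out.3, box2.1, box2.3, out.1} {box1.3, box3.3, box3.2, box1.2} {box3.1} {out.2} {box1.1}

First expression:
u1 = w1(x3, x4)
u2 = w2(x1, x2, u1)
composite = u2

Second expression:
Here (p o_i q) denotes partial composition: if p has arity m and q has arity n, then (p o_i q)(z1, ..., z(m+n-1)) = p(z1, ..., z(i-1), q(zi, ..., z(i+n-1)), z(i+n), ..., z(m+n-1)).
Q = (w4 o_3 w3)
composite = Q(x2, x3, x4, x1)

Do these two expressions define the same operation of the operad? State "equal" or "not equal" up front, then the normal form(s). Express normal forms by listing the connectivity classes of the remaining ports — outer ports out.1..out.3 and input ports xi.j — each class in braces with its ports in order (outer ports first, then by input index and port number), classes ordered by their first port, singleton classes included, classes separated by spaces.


not equal — first {out.1} {out.2} {out.3} {x1.1, x4.2} {x1.2, x1.3} {x2.1} {x2.2} {x2.3, x3.1, x3.2, x3.3, x4.1} {x4.3}, second {out.1, out.3, x3.1, x3.2, x3.3} {out.2} {x1.1, x1.3} {x1.2} {x2.1} {x2.2, x2.3} {x4.1, x4.2} {x4.3}

In normal form, the first expression is {out.1} {out.2} {out.3} {x1.1, x4.2} {x1.2, x1.3} {x2.1} {x2.2} {x2.3, x3.1, x3.2, x3.3, x4.1} {x4.3}
In normal form, the second expression is {out.1, out.3, x3.1, x3.2, x3.3} {out.2} {x1.1, x1.3} {x1.2} {x2.1} {x2.2, x2.3} {x4.1, x4.2} {x4.3}
Different reductions; not equal.


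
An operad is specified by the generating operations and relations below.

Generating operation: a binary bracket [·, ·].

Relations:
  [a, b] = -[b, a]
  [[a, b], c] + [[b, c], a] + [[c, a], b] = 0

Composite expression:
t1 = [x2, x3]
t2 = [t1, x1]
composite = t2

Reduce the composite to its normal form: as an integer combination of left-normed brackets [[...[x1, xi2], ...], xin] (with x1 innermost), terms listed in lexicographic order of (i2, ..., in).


In the tensor algebra, words opening x1 carry the x1-anchored form.
Composite bracket: [[x2, x3], x1]
Under [a, b] = ab - ba we get 4 signed associative words (2^2 = 4).
Collect the words opening with x1:
  sign of x1x2x3 is -1, so it contributes -[[x1, x2], x3]
  sign of x1x3x2 is +1, so it contributes +[[x1, x3], x2]

-[[x1, x2], x3] + [[x1, x3], x2]


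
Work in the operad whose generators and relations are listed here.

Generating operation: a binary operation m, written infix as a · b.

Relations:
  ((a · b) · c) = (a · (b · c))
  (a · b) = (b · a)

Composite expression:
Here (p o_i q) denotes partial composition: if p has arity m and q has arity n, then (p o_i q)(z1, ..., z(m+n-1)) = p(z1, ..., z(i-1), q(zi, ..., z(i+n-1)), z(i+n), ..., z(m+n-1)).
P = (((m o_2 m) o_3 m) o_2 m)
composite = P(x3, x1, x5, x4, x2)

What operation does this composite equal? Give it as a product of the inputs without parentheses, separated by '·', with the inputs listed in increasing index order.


Key point: m commutes, so take the x-inputs in any fixed order.
(x1 · x5) collapses to x1 · x5
(x4 · x2) collapses to x4 · x2
((x1 · x5) · (x4 · x2)) collapses to x1 · x5 · x4 · x2
(x3 · ((x1 · x5) · (x4 · x2))) collapses to x3 · x1 · x5 · x4 · x2
commutativity sorts the factors: x1 · x2 · x3 · x4 · x5

x1 · x2 · x3 · x4 · x5


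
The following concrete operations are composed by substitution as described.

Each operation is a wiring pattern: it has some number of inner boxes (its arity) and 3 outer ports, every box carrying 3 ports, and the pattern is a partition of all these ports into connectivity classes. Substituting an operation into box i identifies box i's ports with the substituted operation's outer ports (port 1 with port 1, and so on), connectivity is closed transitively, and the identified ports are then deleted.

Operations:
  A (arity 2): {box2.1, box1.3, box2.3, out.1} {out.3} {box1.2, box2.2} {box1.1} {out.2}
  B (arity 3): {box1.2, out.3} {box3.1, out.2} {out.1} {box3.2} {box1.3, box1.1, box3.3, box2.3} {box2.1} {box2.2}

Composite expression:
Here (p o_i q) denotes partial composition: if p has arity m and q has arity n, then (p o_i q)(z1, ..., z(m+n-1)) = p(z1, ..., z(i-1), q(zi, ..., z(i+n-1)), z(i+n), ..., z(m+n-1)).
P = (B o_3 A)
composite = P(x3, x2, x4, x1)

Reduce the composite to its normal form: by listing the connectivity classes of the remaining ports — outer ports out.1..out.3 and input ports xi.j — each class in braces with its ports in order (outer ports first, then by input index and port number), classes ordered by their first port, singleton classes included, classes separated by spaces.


{out.1} {out.2, x1.1, x1.3, x4.3} {out.3, x3.2} {x1.2, x4.2} {x2.1} {x2.2} {x2.3, x3.1, x3.3} {x4.1}

Substituting into B glues patterns; closure does the rest.
through A, on inputs (x4, x1): {out.1, x1.1, x1.3, x4.3} {out.2} {out.3} {x1.2, x4.2} {x4.1} (out.j = stage outer ports)
through B, on inputs (x3, x2, x4, x1): {out.1} {out.2, x1.1, x1.3, x4.3} {out.3, x3.2} {x1.2, x4.2} {x2.1} {x2.2} {x2.3, x3.1, x3.3} {x4.1} (out.j = stage outer ports)


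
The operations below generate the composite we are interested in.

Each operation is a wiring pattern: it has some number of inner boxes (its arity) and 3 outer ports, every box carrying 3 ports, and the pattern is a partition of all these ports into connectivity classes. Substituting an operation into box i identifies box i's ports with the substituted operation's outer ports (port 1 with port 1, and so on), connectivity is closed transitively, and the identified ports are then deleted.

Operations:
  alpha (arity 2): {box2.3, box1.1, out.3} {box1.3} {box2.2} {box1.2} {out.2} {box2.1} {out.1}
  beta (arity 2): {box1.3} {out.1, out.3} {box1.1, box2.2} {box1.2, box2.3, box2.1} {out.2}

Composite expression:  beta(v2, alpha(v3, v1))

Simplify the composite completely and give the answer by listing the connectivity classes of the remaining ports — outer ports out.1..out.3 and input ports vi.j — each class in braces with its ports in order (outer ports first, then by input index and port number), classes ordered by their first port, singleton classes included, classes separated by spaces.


{out.1, out.3} {out.2} {v1.1} {v1.2} {v1.3, v2.2, v3.1} {v2.1} {v2.3} {v3.2} {v3.3}

Reachability decides: close wires over beta-identified ports.
the subtree at alpha composes to {out.1} {out.2} {out.3, v1.3, v3.1} {v1.1} {v1.2} {v3.2} {v3.3} on (v3, v1); out.j = own outer ports
the subtree at beta composes to {out.1, out.3} {out.2} {v1.1} {v1.2} {v1.3, v2.2, v3.1} {v2.1} {v2.3} {v3.2} {v3.3} on (v2, v3, v1); out.j = own outer ports


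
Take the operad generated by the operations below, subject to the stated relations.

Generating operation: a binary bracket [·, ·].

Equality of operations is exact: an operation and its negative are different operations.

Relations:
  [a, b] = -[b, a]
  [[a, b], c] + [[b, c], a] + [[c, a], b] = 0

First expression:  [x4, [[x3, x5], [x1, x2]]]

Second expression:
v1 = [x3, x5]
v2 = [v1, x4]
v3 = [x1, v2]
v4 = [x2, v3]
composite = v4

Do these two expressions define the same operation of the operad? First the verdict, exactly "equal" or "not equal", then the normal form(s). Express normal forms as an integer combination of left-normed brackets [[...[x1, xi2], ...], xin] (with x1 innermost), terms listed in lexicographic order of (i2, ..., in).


not equal: they reduce to [[[[x1, x2], x3], x5], x4] - [[[[x1, x2], x5], x3], x4] and -[[[[x1, x3], x5], x4], x2] + [[[[x1, x4], x3], x5], x2] - [[[[x1, x4], x5], x3], x2] + [[[[x1, x5], x3], x4], x2]


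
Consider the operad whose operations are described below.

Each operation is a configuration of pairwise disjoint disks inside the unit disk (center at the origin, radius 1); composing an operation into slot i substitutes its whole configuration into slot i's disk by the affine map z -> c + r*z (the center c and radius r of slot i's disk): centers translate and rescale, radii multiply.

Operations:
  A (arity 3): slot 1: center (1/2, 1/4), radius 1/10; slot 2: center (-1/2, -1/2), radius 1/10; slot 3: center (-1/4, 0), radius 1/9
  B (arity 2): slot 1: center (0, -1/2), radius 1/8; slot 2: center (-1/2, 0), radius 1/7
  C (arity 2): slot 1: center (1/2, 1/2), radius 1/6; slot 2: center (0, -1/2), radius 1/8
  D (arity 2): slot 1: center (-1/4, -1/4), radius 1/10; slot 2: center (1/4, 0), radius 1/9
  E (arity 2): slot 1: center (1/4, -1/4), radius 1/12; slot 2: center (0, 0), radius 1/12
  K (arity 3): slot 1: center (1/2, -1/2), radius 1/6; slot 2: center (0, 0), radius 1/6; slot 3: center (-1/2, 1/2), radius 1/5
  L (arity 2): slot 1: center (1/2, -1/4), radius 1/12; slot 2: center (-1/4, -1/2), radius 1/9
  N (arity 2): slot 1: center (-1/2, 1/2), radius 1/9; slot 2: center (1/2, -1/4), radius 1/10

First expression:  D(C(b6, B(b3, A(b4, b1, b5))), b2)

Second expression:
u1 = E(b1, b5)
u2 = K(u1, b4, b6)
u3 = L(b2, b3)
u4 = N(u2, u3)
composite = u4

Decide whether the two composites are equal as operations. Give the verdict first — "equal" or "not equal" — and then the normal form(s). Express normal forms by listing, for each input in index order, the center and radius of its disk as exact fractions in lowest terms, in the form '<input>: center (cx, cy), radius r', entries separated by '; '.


not equal; the first gives b1: center (-9/35, -337/1120), radius 1/5600; b2: center (1/4, 0), radius 1/9; b3: center (-1/4, -49/160), radius 1/640; b4: center (-143/560, -671/2240), radius 1/5600; b5: center (-115/448, -3/10), radius 1/5040; b6: center (-1/5, -1/5), radius 1/60 and the second b1: center (-95/216, 95/216), radius 1/648; b2: center (11/20, -11/40), radius 1/120; b3: center (19/40, -3/10), radius 1/90; b4: center (-1/2, 1/2), radius 1/54; b5: center (-4/9, 4/9), radius 1/648; b6: center (-5/9, 5/9), radius 1/45

Normal form of the first expression: b1: center (-9/35, -337/1120), radius 1/5600; b2: center (1/4, 0), radius 1/9; b3: center (-1/4, -49/160), radius 1/640; b4: center (-143/560, -671/2240), radius 1/5600; b5: center (-115/448, -3/10), radius 1/5040; b6: center (-1/5, -1/5), radius 1/60
Normal form of the second expression: b1: center (-95/216, 95/216), radius 1/648; b2: center (11/20, -11/40), radius 1/120; b3: center (19/40, -3/10), radius 1/90; b4: center (-1/2, 1/2), radius 1/54; b5: center (-4/9, 4/9), radius 1/648; b6: center (-5/9, 5/9), radius 1/45
The normal forms differ: not equal.


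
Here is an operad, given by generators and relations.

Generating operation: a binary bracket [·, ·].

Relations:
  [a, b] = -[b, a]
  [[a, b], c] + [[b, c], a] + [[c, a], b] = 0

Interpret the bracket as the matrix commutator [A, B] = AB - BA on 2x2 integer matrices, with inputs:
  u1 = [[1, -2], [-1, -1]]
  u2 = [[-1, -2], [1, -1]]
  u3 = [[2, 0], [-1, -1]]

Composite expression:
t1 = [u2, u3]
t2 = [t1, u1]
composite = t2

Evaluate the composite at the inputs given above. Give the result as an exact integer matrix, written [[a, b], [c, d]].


[[0, -20], [10, 0]]

[u2, u3] = [[2, 6], [3, -2]]
[[u2, u3], u1] = [[0, -20], [10, 0]]


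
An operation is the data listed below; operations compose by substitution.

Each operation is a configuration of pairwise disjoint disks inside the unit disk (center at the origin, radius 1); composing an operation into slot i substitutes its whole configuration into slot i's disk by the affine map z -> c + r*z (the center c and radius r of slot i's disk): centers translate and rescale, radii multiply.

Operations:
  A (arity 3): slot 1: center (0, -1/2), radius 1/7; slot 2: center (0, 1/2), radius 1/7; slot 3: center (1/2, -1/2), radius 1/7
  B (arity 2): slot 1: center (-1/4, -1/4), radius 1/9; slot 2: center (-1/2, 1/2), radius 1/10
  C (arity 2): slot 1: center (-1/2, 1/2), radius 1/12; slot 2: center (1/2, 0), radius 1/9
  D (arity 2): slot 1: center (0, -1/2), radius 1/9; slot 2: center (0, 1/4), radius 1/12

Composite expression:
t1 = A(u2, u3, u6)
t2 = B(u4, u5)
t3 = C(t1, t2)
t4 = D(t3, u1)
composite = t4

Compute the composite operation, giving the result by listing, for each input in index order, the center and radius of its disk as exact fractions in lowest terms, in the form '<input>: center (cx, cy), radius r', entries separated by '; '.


u1: center (0, 1/4), radius 1/12; u2: center (-1/18, -97/216), radius 1/756; u3: center (-1/18, -95/216), radius 1/756; u4: center (17/324, -163/324), radius 1/729; u5: center (4/81, -40/81), radius 1/810; u6: center (-11/216, -97/216), radius 1/756

Affine substitution under D: radii multiply and u-centers shift.
u2 passes through 3 substitutions, ending at center (-1/18, -97/216), radius 1/756
u3 passes through 3 substitutions, ending at center (-1/18, -95/216), radius 1/756
u6 passes through 3 substitutions, ending at center (-11/216, -97/216), radius 1/756
u4 passes through 3 substitutions, ending at center (17/324, -163/324), radius 1/729
u5 passes through 3 substitutions, ending at center (4/81, -40/81), radius 1/810
u1 passes through 1 substitution, ending at center (0, 1/4), radius 1/12


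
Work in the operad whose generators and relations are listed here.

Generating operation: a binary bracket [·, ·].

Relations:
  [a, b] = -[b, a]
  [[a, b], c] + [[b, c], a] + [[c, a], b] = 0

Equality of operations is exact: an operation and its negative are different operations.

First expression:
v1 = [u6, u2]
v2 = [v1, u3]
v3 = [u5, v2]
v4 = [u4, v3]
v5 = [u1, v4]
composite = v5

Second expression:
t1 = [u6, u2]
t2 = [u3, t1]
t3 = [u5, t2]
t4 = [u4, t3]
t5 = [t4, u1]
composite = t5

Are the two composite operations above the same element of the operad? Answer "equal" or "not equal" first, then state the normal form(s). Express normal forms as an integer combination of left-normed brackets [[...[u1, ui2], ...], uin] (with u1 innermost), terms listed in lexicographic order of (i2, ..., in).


equal: each reduces to -[[[[[u1, u2], u6], u3], u5], u4] + [[[[[u1, u3], u2], u6], u5], u4] - [[[[[u1, u3], u6], u2], u5], u4] + [[[[[u1, u4], u2], u6], u3], u5] - [[[[[u1, u4], u3], u2], u6], u5] + [[[[[u1, u4], u3], u6], u2], u5] - [[[[[u1, u4], u5], u2], u6], u3] + [[[[[u1, u4], u5], u3], u2], u6] - [[[[[u1, u4], u5], u3], u6], u2] + [[[[[u1, u4], u5], u6], u2], u3] - [[[[[u1, u4], u6], u2], u3], u5] + [[[[[u1, u5], u2], u6], u3], u4] - [[[[[u1, u5], u3], u2], u6], u4] + [[[[[u1, u5], u3], u6], u2], u4] - [[[[[u1, u5], u6], u2], u3], u4] + [[[[[u1, u6], u2], u3], u5], u4]

In normal form, the first expression is -[[[[[u1, u2], u6], u3], u5], u4] + [[[[[u1, u3], u2], u6], u5], u4] - [[[[[u1, u3], u6], u2], u5], u4] + [[[[[u1, u4], u2], u6], u3], u5] - [[[[[u1, u4], u3], u2], u6], u5] + [[[[[u1, u4], u3], u6], u2], u5] - [[[[[u1, u4], u5], u2], u6], u3] + [[[[[u1, u4], u5], u3], u2], u6] - [[[[[u1, u4], u5], u3], u6], u2] + [[[[[u1, u4], u5], u6], u2], u3] - [[[[[u1, u4], u6], u2], u3], u5] + [[[[[u1, u5], u2], u6], u3], u4] - [[[[[u1, u5], u3], u2], u6], u4] + [[[[[u1, u5], u3], u6], u2], u4] - [[[[[u1, u5], u6], u2], u3], u4] + [[[[[u1, u6], u2], u3], u5], u4]
In normal form, the second expression is -[[[[[u1, u2], u6], u3], u5], u4] + [[[[[u1, u3], u2], u6], u5], u4] - [[[[[u1, u3], u6], u2], u5], u4] + [[[[[u1, u4], u2], u6], u3], u5] - [[[[[u1, u4], u3], u2], u6], u5] + [[[[[u1, u4], u3], u6], u2], u5] - [[[[[u1, u4], u5], u2], u6], u3] + [[[[[u1, u4], u5], u3], u2], u6] - [[[[[u1, u4], u5], u3], u6], u2] + [[[[[u1, u4], u5], u6], u2], u3] - [[[[[u1, u4], u6], u2], u3], u5] + [[[[[u1, u5], u2], u6], u3], u4] - [[[[[u1, u5], u3], u2], u6], u4] + [[[[[u1, u5], u3], u6], u2], u4] - [[[[[u1, u5], u6], u2], u3], u4] + [[[[[u1, u6], u2], u3], u5], u4]
One common form — equal.


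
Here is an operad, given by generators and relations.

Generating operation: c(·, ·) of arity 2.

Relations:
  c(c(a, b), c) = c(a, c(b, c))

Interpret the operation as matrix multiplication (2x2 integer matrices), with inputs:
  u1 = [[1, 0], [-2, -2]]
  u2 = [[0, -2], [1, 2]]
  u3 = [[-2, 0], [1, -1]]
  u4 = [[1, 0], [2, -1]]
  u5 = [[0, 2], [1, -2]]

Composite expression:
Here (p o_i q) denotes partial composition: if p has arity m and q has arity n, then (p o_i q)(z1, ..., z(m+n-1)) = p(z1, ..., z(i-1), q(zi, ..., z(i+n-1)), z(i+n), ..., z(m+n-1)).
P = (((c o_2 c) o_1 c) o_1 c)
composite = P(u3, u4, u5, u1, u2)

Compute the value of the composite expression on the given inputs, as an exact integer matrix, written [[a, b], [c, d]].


[[8, 0], [8, -2]]

c(u3, u4) = [[-2, 0], [-1, 1]]
c(c(u3, u4), u5) = [[0, -4], [1, -4]]
c(u1, u2) = [[0, -2], [-2, 0]]
c(c(c(u3, u4), u5), c(u1, u2)) = [[8, 0], [8, -2]]


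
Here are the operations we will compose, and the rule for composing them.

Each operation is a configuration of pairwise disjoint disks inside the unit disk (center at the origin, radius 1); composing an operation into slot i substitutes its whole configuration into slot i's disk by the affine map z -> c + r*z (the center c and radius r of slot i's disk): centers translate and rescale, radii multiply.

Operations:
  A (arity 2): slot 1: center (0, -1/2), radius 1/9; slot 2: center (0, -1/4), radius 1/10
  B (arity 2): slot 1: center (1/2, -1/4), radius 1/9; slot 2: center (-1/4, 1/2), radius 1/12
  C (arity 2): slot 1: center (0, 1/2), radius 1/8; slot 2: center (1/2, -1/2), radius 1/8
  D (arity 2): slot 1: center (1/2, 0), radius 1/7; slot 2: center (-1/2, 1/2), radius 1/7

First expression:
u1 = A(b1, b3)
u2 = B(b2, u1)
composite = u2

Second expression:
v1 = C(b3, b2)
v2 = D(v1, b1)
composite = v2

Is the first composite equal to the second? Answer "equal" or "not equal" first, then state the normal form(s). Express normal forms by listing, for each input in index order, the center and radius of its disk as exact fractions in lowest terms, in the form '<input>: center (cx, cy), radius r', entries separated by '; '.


The first expression, normalized: b1: center (-1/4, 11/24), radius 1/108; b2: center (1/2, -1/4), radius 1/9; b3: center (-1/4, 23/48), radius 1/120
The second expression, normalized: b1: center (-1/2, 1/2), radius 1/7; b2: center (4/7, -1/14), radius 1/56; b3: center (1/2, 1/14), radius 1/56
They disagree, so not equal.

not equal; the first gives b1: center (-1/4, 11/24), radius 1/108; b2: center (1/2, -1/4), radius 1/9; b3: center (-1/4, 23/48), radius 1/120 and the second b1: center (-1/2, 1/2), radius 1/7; b2: center (4/7, -1/14), radius 1/56; b3: center (1/2, 1/14), radius 1/56


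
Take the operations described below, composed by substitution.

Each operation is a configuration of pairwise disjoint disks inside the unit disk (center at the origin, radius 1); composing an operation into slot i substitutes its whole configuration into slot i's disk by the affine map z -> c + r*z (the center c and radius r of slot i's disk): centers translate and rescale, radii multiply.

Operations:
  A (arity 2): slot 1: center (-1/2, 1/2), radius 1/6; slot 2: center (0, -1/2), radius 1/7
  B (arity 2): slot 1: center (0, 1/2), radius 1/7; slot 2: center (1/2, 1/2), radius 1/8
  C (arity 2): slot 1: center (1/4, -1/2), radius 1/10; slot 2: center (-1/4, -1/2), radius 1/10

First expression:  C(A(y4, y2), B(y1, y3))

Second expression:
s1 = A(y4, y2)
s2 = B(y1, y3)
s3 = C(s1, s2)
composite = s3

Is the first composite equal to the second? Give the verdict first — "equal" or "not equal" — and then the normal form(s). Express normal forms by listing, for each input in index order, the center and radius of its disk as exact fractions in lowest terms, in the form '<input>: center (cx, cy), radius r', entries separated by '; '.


equal: each reduces to y1: center (-1/4, -9/20), radius 1/70; y2: center (1/4, -11/20), radius 1/70; y3: center (-1/5, -9/20), radius 1/80; y4: center (1/5, -9/20), radius 1/60

The first composite normalizes to y1: center (-1/4, -9/20), radius 1/70; y2: center (1/4, -11/20), radius 1/70; y3: center (-1/5, -9/20), radius 1/80; y4: center (1/5, -9/20), radius 1/60
The second composite normalizes to y1: center (-1/4, -9/20), radius 1/70; y2: center (1/4, -11/20), radius 1/70; y3: center (-1/5, -9/20), radius 1/80; y4: center (1/5, -9/20), radius 1/60
Identical normal forms: equal.


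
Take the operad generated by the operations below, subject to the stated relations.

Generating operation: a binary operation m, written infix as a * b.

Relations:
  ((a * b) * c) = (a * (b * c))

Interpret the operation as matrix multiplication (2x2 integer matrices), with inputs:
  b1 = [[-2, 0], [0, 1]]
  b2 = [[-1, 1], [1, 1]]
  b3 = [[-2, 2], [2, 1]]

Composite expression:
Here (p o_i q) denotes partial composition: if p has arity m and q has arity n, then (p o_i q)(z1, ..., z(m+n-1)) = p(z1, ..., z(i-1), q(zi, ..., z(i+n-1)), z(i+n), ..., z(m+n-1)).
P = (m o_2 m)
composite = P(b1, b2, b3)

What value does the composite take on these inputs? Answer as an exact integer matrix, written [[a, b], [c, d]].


(b2 * b3) = [[4, -1], [0, 3]]
(b1 * (b2 * b3)) = [[-8, 2], [0, 3]]

[[-8, 2], [0, 3]]


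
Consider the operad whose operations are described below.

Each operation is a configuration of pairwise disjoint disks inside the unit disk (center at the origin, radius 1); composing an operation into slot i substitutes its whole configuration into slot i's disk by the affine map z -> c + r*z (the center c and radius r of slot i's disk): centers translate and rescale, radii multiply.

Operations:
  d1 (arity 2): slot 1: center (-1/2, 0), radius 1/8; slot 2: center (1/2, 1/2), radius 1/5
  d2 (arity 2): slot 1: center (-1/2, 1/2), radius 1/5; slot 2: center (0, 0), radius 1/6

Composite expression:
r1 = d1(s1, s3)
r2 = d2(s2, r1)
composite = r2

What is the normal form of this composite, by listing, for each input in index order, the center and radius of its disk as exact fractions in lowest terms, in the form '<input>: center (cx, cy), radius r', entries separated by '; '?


s1: center (-1/12, 0), radius 1/48; s2: center (-1/2, 1/2), radius 1/5; s3: center (1/12, 1/12), radius 1/30

Nesting under d2 composes maps z -> c + r*z down each s-path.
for s2, the 1-step affine chain lands on center (-1/2, 1/2), radius 1/5
for s1, the 2-step affine chain lands on center (-1/12, 0), radius 1/48
for s3, the 2-step affine chain lands on center (1/12, 1/12), radius 1/30


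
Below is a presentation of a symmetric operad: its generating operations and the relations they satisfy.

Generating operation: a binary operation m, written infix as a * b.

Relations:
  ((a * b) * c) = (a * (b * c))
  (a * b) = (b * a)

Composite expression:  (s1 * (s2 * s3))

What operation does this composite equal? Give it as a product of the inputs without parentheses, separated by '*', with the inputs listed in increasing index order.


s1 * s2 * s3

Shape and order are irrelevant to m; the s-input set decides.
(s2 * s3) collapses to s2 * s3
(s1 * (s2 * s3)) collapses to s1 * s2 * s3
reordering the factors by index: s1 * s2 * s3


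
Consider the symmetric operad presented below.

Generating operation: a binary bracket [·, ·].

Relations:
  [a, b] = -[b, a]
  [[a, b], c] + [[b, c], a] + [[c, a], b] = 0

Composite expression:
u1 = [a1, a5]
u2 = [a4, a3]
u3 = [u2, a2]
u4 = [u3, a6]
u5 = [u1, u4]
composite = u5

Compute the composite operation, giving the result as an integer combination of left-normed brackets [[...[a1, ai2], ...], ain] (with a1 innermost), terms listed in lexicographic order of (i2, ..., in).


[[[[[a1, a5], a2], a3], a4], a6] - [[[[[a1, a5], a2], a4], a3], a6] - [[[[[a1, a5], a3], a4], a2], a6] + [[[[[a1, a5], a4], a3], a2], a6] - [[[[[a1, a5], a6], a2], a3], a4] + [[[[[a1, a5], a6], a2], a4], a3] + [[[[[a1, a5], a6], a3], a4], a2] - [[[[[a1, a5], a6], a4], a3], a2]

Left-normed coefficients sit on the a1-initial expansion words.
Composite bracket: [[a1, a5], [[[a4, a3], a2], a6]]
Applying ab - ba throughout gives 32 signed words (2^5 = 32).
Collect the words opening with a1:
  a1a5a2a3a4a6 appears with sign +1, giving the term +[[[[[a1, a5], a2], a3], a4], a6]
  a1a5a2a4a3a6 appears with sign -1, giving the term -[[[[[a1, a5], a2], a4], a3], a6]
  a1a5a3a4a2a6 appears with sign -1, giving the term -[[[[[a1, a5], a3], a4], a2], a6]
  a1a5a4a3a2a6 appears with sign +1, giving the term +[[[[[a1, a5], a4], a3], a2], a6]
  a1a5a6a2a3a4 appears with sign -1, giving the term -[[[[[a1, a5], a6], a2], a3], a4]
  a1a5a6a2a4a3 appears with sign +1, giving the term +[[[[[a1, a5], a6], a2], a4], a3]
  a1a5a6a3a4a2 appears with sign +1, giving the term +[[[[[a1, a5], a6], a3], a4], a2]
  a1a5a6a4a3a2 appears with sign -1, giving the term -[[[[[a1, a5], a6], a4], a3], a2]


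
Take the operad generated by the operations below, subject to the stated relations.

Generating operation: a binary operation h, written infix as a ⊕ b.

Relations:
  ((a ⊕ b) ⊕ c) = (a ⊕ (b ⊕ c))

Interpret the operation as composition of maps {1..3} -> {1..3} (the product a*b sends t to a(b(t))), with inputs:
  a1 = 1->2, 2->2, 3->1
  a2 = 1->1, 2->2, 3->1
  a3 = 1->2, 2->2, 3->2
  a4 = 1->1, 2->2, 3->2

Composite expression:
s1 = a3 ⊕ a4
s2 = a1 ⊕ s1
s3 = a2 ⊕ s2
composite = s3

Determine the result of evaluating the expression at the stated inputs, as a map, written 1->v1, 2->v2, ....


1->2, 2->2, 3->2

(a3 ⊕ a4) = 1->2, 2->2, 3->2
(a1 ⊕ (a3 ⊕ a4)) = 1->2, 2->2, 3->2
(a2 ⊕ (a1 ⊕ (a3 ⊕ a4))) = 1->2, 2->2, 3->2


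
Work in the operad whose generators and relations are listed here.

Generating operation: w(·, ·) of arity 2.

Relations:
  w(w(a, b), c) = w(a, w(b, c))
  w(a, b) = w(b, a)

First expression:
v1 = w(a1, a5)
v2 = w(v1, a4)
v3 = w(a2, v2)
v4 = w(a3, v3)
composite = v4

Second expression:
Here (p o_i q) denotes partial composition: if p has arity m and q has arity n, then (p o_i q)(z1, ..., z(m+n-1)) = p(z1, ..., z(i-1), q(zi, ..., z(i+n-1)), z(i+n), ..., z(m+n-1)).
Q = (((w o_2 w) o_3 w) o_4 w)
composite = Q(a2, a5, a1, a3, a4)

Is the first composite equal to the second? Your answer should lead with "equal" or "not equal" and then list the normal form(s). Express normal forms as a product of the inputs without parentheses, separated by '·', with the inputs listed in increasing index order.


equal — both sides give a1 · a2 · a3 · a4 · a5

In normal form, the first expression is a1 · a2 · a3 · a4 · a5
In normal form, the second expression is a1 · a2 · a3 · a4 · a5
One common form — equal.


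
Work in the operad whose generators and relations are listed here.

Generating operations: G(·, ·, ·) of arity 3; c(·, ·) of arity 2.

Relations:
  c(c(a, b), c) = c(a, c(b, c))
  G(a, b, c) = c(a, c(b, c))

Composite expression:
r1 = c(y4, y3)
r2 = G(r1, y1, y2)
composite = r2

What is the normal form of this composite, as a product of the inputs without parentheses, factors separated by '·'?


y4 · y3 · y1 · y2

The G-tree's shape is irrelevant; the y-reading-order decides.
c(y4, y3) collapses to y4 · y3
G(c(y4, y3), y1, y2) collapses to y4 · y3 · y1 · y2


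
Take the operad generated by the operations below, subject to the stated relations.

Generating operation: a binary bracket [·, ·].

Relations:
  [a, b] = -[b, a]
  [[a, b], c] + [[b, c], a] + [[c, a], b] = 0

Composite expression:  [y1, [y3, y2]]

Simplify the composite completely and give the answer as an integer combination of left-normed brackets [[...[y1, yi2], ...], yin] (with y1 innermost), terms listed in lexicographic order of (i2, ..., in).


-[[y1, y2], y3] + [[y1, y3], y2]

Skip Jacobi rewriting: expand, keep y1-initial words, read off terms.
Composite bracket: [y1, [y3, y2]]
Applying ab - ba throughout gives 4 signed words (2^2 = 4).
Keep just the words that open with y1:
  y1y2y3 appears with sign -1, giving the term -[[y1, y2], y3]
  y1y3y2 appears with sign +1, giving the term +[[y1, y3], y2]


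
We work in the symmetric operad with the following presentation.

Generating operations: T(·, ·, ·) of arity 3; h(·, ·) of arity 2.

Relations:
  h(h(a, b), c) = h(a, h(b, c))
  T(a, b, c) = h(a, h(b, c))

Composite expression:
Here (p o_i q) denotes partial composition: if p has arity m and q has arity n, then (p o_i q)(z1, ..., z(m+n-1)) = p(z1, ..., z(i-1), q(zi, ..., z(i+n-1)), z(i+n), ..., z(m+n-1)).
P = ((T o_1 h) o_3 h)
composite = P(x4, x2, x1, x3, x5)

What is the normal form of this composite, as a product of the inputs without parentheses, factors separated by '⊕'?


Every regrouping of T is equal, so read the x-inputs in written order.
h(x4, x2) spells out as x4 ⊕ x2
h(x1, x3) spells out as x1 ⊕ x3
T(h(x4, x2), h(x1, x3), x5) spells out as x4 ⊕ x2 ⊕ x1 ⊕ x3 ⊕ x5

x4 ⊕ x2 ⊕ x1 ⊕ x3 ⊕ x5


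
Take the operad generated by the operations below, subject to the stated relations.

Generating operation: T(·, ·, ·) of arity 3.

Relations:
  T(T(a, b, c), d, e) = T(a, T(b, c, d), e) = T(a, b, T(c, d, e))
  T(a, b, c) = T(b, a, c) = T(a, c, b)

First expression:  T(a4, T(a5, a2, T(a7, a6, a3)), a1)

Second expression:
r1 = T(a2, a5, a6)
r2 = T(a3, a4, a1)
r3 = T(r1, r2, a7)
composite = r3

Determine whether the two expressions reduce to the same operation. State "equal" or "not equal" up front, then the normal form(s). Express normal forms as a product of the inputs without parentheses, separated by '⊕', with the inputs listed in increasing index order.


The first expression, normalized: a1 ⊕ a2 ⊕ a3 ⊕ a4 ⊕ a5 ⊕ a6 ⊕ a7
The second expression, normalized: a1 ⊕ a2 ⊕ a3 ⊕ a4 ⊕ a5 ⊕ a6 ⊕ a7
The forms coincide; equal.

equal; both compose to a1 ⊕ a2 ⊕ a3 ⊕ a4 ⊕ a5 ⊕ a6 ⊕ a7


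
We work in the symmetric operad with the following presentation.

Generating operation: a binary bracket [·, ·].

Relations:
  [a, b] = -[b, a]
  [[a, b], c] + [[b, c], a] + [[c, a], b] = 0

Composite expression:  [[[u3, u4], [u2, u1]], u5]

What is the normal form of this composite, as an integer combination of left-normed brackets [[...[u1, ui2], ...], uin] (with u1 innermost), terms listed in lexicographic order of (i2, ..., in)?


[[[[u1, u2], u3], u4], u5] - [[[[u1, u2], u4], u3], u5]

In the tensor algebra, words opening u1 carry the u1-anchored form.
Composite bracket: [[[u3, u4], [u2, u1]], u5]
Each bracket splits as ab - ba, giving 16 signed words (2^4 = 16).
Words beginning with u1 determine it all:
  sign of u1u2u3u4u5 is +1, so it contributes +[[[[u1, u2], u3], u4], u5]
  sign of u1u2u4u3u5 is -1, so it contributes -[[[[u1, u2], u4], u3], u5]


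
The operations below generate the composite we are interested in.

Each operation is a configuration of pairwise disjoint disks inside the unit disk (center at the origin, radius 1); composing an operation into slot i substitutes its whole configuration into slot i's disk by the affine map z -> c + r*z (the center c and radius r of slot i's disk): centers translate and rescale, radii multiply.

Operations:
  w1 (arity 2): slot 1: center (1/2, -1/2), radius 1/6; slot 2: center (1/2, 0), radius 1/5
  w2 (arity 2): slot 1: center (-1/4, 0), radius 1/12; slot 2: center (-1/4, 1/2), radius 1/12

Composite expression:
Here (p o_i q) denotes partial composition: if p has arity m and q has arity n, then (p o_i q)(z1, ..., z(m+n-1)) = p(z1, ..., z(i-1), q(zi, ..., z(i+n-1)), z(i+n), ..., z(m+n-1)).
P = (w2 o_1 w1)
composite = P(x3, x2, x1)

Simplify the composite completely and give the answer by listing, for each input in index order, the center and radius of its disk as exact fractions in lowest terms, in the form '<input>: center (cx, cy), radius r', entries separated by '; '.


x1: center (-1/4, 1/2), radius 1/12; x2: center (-5/24, 0), radius 1/60; x3: center (-5/24, -1/24), radius 1/72

Only the slot chain above each x matters under w2; compose those maps.
input x3: composing its 2 substitution steps yields center (-5/24, -1/24), radius 1/72
input x2: composing its 2 substitution steps yields center (-5/24, 0), radius 1/60
input x1: composing its 1 substitution step yields center (-1/4, 1/2), radius 1/12


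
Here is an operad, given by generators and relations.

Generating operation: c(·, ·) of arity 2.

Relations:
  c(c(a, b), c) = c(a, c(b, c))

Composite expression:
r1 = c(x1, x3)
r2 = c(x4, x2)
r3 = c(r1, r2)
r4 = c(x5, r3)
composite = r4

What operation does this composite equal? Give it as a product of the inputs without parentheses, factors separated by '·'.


x5 · x1 · x3 · x4 · x2

Associativity of c dissolves the nesting; only the x-input order survives.
c(x1, x3) collapses to x1 · x3
c(x4, x2) collapses to x4 · x2
c(c(x1, x3), c(x4, x2)) collapses to x1 · x3 · x4 · x2
c(x5, c(c(x1, x3), c(x4, x2))) collapses to x5 · x1 · x3 · x4 · x2


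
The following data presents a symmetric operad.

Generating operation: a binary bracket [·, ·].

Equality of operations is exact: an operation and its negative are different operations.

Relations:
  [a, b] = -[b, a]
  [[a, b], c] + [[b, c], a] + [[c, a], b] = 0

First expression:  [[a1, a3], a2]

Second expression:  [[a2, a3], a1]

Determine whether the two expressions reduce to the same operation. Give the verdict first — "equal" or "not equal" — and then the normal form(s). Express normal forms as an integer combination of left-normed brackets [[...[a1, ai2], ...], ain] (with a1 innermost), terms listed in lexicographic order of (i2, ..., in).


not equal: they reduce to [[a1, a3], a2] and -[[a1, a2], a3] + [[a1, a3], a2]

The first expression, normalized: [[a1, a3], a2]
The second expression, normalized: -[[a1, a2], a3] + [[a1, a3], a2]
The normal forms differ: not equal.


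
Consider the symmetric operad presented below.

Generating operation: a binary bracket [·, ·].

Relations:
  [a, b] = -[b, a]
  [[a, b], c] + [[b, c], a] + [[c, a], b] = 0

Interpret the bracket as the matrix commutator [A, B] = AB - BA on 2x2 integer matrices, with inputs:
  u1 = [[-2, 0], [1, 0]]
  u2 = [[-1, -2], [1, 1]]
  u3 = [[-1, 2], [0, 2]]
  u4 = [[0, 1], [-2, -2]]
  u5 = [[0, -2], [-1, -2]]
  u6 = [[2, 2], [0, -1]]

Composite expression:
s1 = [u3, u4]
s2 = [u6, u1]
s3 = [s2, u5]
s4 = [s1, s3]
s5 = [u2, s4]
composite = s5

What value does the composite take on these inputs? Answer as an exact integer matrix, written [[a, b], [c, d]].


[[-196, -304], [44, 196]]

[u3, u4] = [[-4, -7], [-6, 4]]
[u6, u1] = [[2, 4], [-3, -2]]
[[u6, u1], u5] = [[-10, -16], [-2, 10]]
[[u3, u4], [[u6, u1], u5]] = [[-82, -12], [104, 82]]
[u2, [[u3, u4], [[u6, u1], u5]]] = [[-196, -304], [44, 196]]
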